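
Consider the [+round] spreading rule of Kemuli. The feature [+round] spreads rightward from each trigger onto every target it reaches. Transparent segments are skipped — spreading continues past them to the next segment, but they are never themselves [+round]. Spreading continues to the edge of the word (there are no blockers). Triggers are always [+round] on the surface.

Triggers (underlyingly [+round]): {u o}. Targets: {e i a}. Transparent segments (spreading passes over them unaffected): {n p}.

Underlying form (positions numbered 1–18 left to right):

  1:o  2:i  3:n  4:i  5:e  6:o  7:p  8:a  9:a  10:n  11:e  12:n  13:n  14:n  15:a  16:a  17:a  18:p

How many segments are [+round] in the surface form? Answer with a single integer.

From /o/ at 1 rightward: 2 /i/ → [+round]; 3 /n/ transparent; 4 /i/ → [+round]; 5 /e/ → [+round]; 6 /o/ is itself a trigger — this domain ends here.
From /o/ at 6 rightward: 7 /p/ transparent; 8 /a/ → [+round]; 9 /a/ → [+round]; 10 /n/ transparent; 11 /e/ → [+round]; 12 /n/ transparent; 13 /n/ transparent; 14 /n/ transparent; 15 /a/ → [+round]; 16 /a/ → [+round]; 17 /a/ → [+round]; 18 /p/ transparent; word edge.
[+round] positions on the surface: 1 2 4 5 6 8 9 11 15 16 17.

11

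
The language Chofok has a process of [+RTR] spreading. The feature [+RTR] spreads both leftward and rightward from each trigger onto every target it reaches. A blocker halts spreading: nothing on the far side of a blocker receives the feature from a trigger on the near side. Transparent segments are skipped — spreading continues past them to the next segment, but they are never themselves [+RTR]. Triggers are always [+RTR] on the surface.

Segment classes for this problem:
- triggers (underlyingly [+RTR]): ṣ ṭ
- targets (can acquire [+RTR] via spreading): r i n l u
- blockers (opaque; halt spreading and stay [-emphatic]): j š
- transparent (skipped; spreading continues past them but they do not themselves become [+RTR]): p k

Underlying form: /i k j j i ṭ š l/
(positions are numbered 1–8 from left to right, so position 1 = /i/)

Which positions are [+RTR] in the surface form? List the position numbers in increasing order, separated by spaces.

5 6

From /ṭ/ at 6 rightward: 7 /š/ blocks.
From /ṭ/ at 6 leftward: 5 /i/ → [+RTR]; 4 /j/ blocks.
Targets with no active source: positions 1 8 stay [-emphatic].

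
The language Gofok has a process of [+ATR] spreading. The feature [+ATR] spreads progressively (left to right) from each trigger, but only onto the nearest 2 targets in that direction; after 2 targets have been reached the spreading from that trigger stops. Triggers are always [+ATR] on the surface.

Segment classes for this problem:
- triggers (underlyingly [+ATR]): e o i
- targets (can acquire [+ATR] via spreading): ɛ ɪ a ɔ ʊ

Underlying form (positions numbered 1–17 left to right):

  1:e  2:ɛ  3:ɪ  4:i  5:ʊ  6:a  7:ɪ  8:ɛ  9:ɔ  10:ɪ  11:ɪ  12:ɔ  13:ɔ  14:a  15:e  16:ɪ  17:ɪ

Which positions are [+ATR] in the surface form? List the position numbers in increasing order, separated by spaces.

From /e/ at 1 rightward: 2 /ɛ/ → [+ATR]; 3 /ɪ/ → [+ATR]; bound reached.
From /i/ at 4 rightward: 5 /ʊ/ → [+ATR]; 6 /a/ → [+ATR]; bound reached.
From /e/ at 15 rightward: 16 /ɪ/ → [+ATR]; 17 /ɪ/ → [+ATR]; bound reached.
Targets with no active source: positions 7 8 9 10 11 12 13 14 stay [-ATR].

1 2 3 4 5 6 15 16 17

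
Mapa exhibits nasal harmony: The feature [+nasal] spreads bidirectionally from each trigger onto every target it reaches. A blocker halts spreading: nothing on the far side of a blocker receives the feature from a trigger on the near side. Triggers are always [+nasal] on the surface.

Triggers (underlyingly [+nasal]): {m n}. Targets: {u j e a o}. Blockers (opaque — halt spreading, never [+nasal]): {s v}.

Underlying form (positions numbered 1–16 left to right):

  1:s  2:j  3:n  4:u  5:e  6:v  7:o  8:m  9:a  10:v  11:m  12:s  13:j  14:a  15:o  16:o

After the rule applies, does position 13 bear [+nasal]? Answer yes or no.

From /n/ at 3 rightward: 4 /u/ → [+nasal]; 5 /e/ → [+nasal]; 6 /v/ blocks.
From /n/ at 3 leftward: 2 /j/ → [+nasal]; 1 /s/ blocks.
From /m/ at 8 rightward: 9 /a/ → [+nasal]; 10 /v/ blocks.
From /m/ at 8 leftward: 7 /o/ → [+nasal]; 6 /v/ blocks.
From /m/ at 11 rightward: 12 /s/ blocks.
From /m/ at 11 leftward: 10 /v/ blocks.
Targets with no active source: positions 13 14 15 16 stay [-nasal].
[+nasal] positions on the surface: 2 3 4 5 7 8 9 11.

no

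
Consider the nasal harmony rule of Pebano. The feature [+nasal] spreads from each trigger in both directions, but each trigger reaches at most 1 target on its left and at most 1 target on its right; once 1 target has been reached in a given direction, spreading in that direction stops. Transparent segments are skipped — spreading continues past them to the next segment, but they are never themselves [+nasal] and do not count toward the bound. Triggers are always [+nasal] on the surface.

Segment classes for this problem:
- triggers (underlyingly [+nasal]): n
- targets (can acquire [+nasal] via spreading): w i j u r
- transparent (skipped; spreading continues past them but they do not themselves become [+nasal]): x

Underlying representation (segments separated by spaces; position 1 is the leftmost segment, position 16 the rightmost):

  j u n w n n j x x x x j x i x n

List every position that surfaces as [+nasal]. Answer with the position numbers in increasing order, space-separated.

2 3 4 5 6 7 14 16

From /n/ at 3 rightward: 4 /w/ → [+nasal]; bound reached.
From /n/ at 3 leftward: 2 /u/ → [+nasal]; bound reached.
From /n/ at 5 rightward: 6 /n/ is itself a trigger — this domain ends here.
From /n/ at 5 leftward: 4 /w/ → [+nasal]; bound reached.
From /n/ at 6 rightward: 7 /j/ → [+nasal]; bound reached.
From /n/ at 6 leftward: 5 /n/ is itself a trigger — this domain ends here.
From /n/ at 16 rightward: word edge.
From /n/ at 16 leftward: 15 /x/ transparent; 14 /i/ → [+nasal]; bound reached.
Targets with no active source: positions 1 12 stay [-nasal].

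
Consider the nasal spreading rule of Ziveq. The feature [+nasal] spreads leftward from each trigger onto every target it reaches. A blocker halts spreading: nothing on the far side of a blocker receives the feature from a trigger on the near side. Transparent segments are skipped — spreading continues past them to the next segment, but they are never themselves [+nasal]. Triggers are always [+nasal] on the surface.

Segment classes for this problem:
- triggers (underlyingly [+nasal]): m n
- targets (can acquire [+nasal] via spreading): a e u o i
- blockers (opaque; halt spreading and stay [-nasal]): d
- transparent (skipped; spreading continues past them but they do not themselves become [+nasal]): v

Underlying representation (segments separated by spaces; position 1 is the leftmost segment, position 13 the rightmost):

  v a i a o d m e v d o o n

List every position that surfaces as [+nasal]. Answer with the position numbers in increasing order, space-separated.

From /m/ at 7 leftward: 6 /d/ blocks.
From /n/ at 13 leftward: 12 /o/ → [+nasal]; 11 /o/ → [+nasal]; 10 /d/ blocks.
Targets with no active source: positions 2 3 4 5 8 stay [-nasal].

7 11 12 13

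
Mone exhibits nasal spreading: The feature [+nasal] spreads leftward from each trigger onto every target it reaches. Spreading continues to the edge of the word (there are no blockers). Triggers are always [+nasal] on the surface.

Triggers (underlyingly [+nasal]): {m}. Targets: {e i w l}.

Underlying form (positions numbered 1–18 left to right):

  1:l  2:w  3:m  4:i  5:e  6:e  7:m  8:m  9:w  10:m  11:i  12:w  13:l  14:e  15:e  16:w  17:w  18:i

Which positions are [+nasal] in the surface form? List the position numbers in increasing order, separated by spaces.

1 2 3 4 5 6 7 8 9 10

From /m/ at 3 leftward: 2 /w/ → [+nasal]; 1 /l/ → [+nasal]; word edge.
From /m/ at 7 leftward: 6 /e/ → [+nasal]; 5 /e/ → [+nasal]; 4 /i/ → [+nasal]; 3 /m/ is itself a trigger — this domain ends here.
From /m/ at 8 leftward: 7 /m/ is itself a trigger — this domain ends here.
From /m/ at 10 leftward: 9 /w/ → [+nasal]; 8 /m/ is itself a trigger — this domain ends here.
Targets with no active source: positions 11 12 13 14 15 16 17 18 stay [-nasal].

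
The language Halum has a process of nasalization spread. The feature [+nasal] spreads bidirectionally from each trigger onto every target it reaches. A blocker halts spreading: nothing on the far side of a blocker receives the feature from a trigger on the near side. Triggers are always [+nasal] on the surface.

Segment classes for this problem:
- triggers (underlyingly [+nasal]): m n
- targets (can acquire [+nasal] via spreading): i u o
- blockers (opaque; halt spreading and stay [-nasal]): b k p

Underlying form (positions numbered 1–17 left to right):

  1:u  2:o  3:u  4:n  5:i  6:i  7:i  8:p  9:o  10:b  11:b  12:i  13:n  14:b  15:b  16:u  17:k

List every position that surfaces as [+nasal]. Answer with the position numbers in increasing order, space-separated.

1 2 3 4 5 6 7 12 13

From /n/ at 4 rightward: 5 /i/ → [+nasal]; 6 /i/ → [+nasal]; 7 /i/ → [+nasal]; 8 /p/ blocks.
From /n/ at 4 leftward: 3 /u/ → [+nasal]; 2 /o/ → [+nasal]; 1 /u/ → [+nasal]; word edge.
From /n/ at 13 rightward: 14 /b/ blocks.
From /n/ at 13 leftward: 12 /i/ → [+nasal]; 11 /b/ blocks.
Targets with no active source: positions 9 16 stay [-nasal].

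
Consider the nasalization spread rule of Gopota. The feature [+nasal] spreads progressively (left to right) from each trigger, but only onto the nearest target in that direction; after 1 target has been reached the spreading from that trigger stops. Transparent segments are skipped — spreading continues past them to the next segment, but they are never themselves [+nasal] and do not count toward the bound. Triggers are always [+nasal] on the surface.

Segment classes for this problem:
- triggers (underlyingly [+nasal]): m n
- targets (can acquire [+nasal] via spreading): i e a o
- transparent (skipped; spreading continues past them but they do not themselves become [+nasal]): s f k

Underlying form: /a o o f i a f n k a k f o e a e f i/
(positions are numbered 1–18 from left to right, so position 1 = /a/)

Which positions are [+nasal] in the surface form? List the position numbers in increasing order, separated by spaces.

From /n/ at 8 rightward: 9 /k/ transparent; 10 /a/ → [+nasal]; bound reached.
Targets with no active source: positions 1 2 3 5 6 13 14 15 16 18 stay [-nasal].

8 10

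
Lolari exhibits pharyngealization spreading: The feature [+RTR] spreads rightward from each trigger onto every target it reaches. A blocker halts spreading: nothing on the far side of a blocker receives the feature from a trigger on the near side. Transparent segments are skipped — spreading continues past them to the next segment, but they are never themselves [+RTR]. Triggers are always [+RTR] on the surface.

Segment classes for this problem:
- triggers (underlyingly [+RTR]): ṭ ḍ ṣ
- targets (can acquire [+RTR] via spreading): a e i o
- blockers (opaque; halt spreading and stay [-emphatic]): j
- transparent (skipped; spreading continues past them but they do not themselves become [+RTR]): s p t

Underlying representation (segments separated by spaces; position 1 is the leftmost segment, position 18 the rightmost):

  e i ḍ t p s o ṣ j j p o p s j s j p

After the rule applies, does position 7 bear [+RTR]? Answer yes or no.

yes

From /ḍ/ at 3 rightward: 4 /t/ transparent; 5 /p/ transparent; 6 /s/ transparent; 7 /o/ → [+RTR]; 8 /ṣ/ is itself a trigger — this domain ends here.
From /ṣ/ at 8 rightward: 9 /j/ blocks.
Targets with no active source: positions 1 2 12 stay [-emphatic].
[+RTR] positions on the surface: 3 7 8.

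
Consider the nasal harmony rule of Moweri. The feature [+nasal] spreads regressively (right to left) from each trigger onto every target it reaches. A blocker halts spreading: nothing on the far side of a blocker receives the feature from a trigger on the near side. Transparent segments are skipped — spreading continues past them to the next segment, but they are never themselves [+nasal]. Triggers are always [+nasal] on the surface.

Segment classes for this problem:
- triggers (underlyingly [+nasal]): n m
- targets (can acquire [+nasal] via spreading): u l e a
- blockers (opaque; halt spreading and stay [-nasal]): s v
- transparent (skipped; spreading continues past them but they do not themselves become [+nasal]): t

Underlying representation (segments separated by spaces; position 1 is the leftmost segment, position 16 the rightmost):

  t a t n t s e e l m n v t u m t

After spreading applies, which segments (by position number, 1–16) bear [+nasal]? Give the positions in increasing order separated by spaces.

From /n/ at 4 leftward: 3 /t/ transparent; 2 /a/ → [+nasal]; 1 /t/ transparent; word edge.
From /m/ at 10 leftward: 9 /l/ → [+nasal]; 8 /e/ → [+nasal]; 7 /e/ → [+nasal]; 6 /s/ blocks.
From /n/ at 11 leftward: 10 /m/ is itself a trigger — this domain ends here.
From /m/ at 15 leftward: 14 /u/ → [+nasal]; 13 /t/ transparent; 12 /v/ blocks.

2 4 7 8 9 10 11 14 15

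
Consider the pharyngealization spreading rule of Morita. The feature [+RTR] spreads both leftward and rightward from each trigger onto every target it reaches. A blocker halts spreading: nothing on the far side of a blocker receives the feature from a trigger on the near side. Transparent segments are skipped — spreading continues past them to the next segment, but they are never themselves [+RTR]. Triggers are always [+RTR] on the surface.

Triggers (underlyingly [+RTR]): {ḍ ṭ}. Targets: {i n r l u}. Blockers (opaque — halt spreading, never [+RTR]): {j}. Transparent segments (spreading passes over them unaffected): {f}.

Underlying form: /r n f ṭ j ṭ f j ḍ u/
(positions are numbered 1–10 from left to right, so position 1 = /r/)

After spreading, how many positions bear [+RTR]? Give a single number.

From /ṭ/ at 4 rightward: 5 /j/ blocks.
From /ṭ/ at 4 leftward: 3 /f/ transparent; 2 /n/ → [+RTR]; 1 /r/ → [+RTR]; word edge.
From /ṭ/ at 6 rightward: 7 /f/ transparent; 8 /j/ blocks.
From /ṭ/ at 6 leftward: 5 /j/ blocks.
From /ḍ/ at 9 rightward: 10 /u/ → [+RTR]; word edge.
From /ḍ/ at 9 leftward: 8 /j/ blocks.
[+RTR] positions on the surface: 1 2 4 6 9 10.

6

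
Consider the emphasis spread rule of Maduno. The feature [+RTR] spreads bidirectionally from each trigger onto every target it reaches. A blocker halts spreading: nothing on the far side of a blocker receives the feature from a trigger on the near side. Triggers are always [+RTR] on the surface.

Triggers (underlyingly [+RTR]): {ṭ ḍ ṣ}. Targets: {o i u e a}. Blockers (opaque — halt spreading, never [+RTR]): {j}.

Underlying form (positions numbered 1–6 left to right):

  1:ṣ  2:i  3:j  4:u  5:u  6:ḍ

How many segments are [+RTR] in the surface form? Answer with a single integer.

From /ṣ/ at 1 rightward: 2 /i/ → [+RTR]; 3 /j/ blocks.
From /ṣ/ at 1 leftward: word edge.
From /ḍ/ at 6 rightward: word edge.
From /ḍ/ at 6 leftward: 5 /u/ → [+RTR]; 4 /u/ → [+RTR]; 3 /j/ blocks.
[+RTR] positions on the surface: 1 2 4 5 6.

5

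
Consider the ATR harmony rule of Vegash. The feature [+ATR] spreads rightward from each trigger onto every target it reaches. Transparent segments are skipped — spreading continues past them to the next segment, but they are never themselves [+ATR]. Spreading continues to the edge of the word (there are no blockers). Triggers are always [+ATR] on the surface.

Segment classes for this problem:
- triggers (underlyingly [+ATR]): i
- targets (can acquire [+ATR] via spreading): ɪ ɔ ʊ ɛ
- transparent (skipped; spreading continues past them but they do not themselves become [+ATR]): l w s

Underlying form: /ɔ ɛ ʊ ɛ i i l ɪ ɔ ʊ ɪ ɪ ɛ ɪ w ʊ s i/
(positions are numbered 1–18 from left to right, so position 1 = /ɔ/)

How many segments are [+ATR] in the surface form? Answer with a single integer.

From /i/ at 5 rightward: 6 /i/ is itself a trigger — this domain ends here.
From /i/ at 6 rightward: 7 /l/ transparent; 8 /ɪ/ → [+ATR]; 9 /ɔ/ → [+ATR]; 10 /ʊ/ → [+ATR]; 11 /ɪ/ → [+ATR]; 12 /ɪ/ → [+ATR]; 13 /ɛ/ → [+ATR]; 14 /ɪ/ → [+ATR]; 15 /w/ transparent; 16 /ʊ/ → [+ATR]; 17 /s/ transparent; 18 /i/ is itself a trigger — this domain ends here.
From /i/ at 18 rightward: word edge.
Targets with no active source: positions 1 2 3 4 stay [-ATR].
[+ATR] positions on the surface: 5 6 8 9 10 11 12 13 14 16 18.

11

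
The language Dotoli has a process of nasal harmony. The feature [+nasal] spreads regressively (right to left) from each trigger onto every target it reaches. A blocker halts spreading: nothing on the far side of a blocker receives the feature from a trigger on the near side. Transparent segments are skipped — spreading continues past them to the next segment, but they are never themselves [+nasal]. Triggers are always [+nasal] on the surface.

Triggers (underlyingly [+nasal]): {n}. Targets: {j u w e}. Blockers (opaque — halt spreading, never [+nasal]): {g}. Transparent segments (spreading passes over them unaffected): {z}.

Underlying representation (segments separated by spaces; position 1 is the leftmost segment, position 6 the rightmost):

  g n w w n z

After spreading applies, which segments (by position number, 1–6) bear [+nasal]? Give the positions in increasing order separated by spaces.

2 3 4 5

From /n/ at 2 leftward: 1 /g/ blocks.
From /n/ at 5 leftward: 4 /w/ → [+nasal]; 3 /w/ → [+nasal]; 2 /n/ is itself a trigger — this domain ends here.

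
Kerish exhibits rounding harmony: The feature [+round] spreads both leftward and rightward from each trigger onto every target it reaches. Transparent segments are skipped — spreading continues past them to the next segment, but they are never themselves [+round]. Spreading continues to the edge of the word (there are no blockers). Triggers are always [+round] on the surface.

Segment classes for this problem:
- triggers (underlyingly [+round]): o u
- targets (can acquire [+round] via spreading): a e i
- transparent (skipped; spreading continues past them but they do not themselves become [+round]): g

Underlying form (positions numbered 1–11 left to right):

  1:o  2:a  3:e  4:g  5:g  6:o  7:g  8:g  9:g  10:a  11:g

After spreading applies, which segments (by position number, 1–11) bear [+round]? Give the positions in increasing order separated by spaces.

1 2 3 6 10

From /o/ at 1 rightward: 2 /a/ → [+round]; 3 /e/ → [+round]; 4 /g/ transparent; 5 /g/ transparent; 6 /o/ is itself a trigger — this domain ends here.
From /o/ at 1 leftward: word edge.
From /o/ at 6 rightward: 7 /g/ transparent; 8 /g/ transparent; 9 /g/ transparent; 10 /a/ → [+round]; 11 /g/ transparent; word edge.
From /o/ at 6 leftward: 5 /g/ transparent; 4 /g/ transparent; 3 /e/ → [+round]; 2 /a/ → [+round]; 1 /o/ is itself a trigger — this domain ends here.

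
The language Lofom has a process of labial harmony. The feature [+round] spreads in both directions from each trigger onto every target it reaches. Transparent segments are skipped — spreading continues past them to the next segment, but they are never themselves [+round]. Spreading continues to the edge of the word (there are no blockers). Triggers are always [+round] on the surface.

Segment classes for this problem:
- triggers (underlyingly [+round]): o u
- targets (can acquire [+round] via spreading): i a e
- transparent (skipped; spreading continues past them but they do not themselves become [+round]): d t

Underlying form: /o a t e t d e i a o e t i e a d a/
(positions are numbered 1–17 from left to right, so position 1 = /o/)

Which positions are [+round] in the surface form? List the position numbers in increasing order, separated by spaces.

1 2 4 7 8 9 10 11 13 14 15 17

From /o/ at 1 rightward: 2 /a/ → [+round]; 3 /t/ transparent; 4 /e/ → [+round]; 5 /t/ transparent; 6 /d/ transparent; 7 /e/ → [+round]; 8 /i/ → [+round]; 9 /a/ → [+round]; 10 /o/ is itself a trigger — this domain ends here.
From /o/ at 1 leftward: word edge.
From /o/ at 10 rightward: 11 /e/ → [+round]; 12 /t/ transparent; 13 /i/ → [+round]; 14 /e/ → [+round]; 15 /a/ → [+round]; 16 /d/ transparent; 17 /a/ → [+round]; word edge.
From /o/ at 10 leftward: 9 /a/ → [+round]; 8 /i/ → [+round]; 7 /e/ → [+round]; 6 /d/ transparent; 5 /t/ transparent; 4 /e/ → [+round]; 3 /t/ transparent; 2 /a/ → [+round]; 1 /o/ is itself a trigger — this domain ends here.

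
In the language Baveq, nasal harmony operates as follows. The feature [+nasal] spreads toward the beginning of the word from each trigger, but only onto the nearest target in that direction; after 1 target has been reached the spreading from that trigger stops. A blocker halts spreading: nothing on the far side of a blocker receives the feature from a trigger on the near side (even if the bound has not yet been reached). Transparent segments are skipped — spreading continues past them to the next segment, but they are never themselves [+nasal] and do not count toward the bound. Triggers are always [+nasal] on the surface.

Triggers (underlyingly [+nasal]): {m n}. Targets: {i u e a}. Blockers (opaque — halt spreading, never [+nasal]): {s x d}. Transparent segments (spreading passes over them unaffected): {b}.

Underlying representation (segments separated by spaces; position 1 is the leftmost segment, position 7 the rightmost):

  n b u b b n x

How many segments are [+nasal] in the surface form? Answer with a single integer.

3

From /n/ at 1 leftward: word edge.
From /n/ at 6 leftward: 5 /b/ transparent; 4 /b/ transparent; 3 /u/ → [+nasal]; bound reached.
[+nasal] positions on the surface: 1 3 6.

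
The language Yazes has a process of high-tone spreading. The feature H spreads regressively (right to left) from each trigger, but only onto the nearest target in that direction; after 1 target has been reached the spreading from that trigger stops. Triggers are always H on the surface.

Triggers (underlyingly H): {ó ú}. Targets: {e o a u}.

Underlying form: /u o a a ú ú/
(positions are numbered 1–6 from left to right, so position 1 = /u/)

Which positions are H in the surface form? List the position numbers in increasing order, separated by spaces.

4 5 6

From /ú/ at 5 leftward: 4 /a/ → H; bound reached.
From /ú/ at 6 leftward: 5 /ú/ is itself a trigger — this domain ends here.
Targets with no active source: positions 1 2 3 stay [-high tone].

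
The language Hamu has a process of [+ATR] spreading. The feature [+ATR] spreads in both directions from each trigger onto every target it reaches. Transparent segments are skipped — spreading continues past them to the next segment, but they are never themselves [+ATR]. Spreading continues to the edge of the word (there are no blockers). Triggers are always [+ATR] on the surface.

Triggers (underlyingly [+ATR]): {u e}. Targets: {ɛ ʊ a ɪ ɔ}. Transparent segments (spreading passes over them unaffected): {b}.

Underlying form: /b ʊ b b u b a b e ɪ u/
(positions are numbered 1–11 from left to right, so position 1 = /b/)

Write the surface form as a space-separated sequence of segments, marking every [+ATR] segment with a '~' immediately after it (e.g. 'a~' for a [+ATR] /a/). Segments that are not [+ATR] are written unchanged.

b ʊ~ b b u~ b a~ b e~ ɪ~ u~

From /u/ at 5 rightward: 6 /b/ transparent; 7 /a/ → [+ATR]; 8 /b/ transparent; 9 /e/ is itself a trigger — this domain ends here.
From /u/ at 5 leftward: 4 /b/ transparent; 3 /b/ transparent; 2 /ʊ/ → [+ATR]; 1 /b/ transparent; word edge.
From /e/ at 9 rightward: 10 /ɪ/ → [+ATR]; 11 /u/ is itself a trigger — this domain ends here.
From /e/ at 9 leftward: 8 /b/ transparent; 7 /a/ → [+ATR]; 6 /b/ transparent; 5 /u/ is itself a trigger — this domain ends here.
From /u/ at 11 rightward: word edge.
From /u/ at 11 leftward: 10 /ɪ/ → [+ATR]; 9 /e/ is itself a trigger — this domain ends here.
[+ATR] positions on the surface: 2 5 7 9 10 11.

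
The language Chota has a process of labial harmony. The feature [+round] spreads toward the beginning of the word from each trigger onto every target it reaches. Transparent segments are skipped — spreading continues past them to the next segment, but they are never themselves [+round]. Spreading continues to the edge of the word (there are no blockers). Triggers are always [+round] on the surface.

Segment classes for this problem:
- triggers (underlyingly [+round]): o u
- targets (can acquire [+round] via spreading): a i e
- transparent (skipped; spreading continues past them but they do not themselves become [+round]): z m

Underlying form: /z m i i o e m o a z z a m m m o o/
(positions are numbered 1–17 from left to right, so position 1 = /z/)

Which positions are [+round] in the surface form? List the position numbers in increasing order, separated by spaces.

From /o/ at 5 leftward: 4 /i/ → [+round]; 3 /i/ → [+round]; 2 /m/ transparent; 1 /z/ transparent; word edge.
From /o/ at 8 leftward: 7 /m/ transparent; 6 /e/ → [+round]; 5 /o/ is itself a trigger — this domain ends here.
From /o/ at 16 leftward: 15 /m/ transparent; 14 /m/ transparent; 13 /m/ transparent; 12 /a/ → [+round]; 11 /z/ transparent; 10 /z/ transparent; 9 /a/ → [+round]; 8 /o/ is itself a trigger — this domain ends here.
From /o/ at 17 leftward: 16 /o/ is itself a trigger — this domain ends here.

3 4 5 6 8 9 12 16 17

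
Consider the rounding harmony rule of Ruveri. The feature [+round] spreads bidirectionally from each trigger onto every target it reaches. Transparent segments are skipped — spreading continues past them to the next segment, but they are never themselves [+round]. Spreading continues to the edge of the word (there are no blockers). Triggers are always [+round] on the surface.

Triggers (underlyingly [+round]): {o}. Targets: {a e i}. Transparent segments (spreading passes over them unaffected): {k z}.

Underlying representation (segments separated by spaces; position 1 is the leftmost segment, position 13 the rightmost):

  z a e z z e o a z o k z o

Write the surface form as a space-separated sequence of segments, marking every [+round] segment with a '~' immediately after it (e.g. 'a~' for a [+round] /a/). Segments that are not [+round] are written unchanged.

From /o/ at 7 rightward: 8 /a/ → [+round]; 9 /z/ transparent; 10 /o/ is itself a trigger — this domain ends here.
From /o/ at 7 leftward: 6 /e/ → [+round]; 5 /z/ transparent; 4 /z/ transparent; 3 /e/ → [+round]; 2 /a/ → [+round]; 1 /z/ transparent; word edge.
From /o/ at 10 rightward: 11 /k/ transparent; 12 /z/ transparent; 13 /o/ is itself a trigger — this domain ends here.
From /o/ at 10 leftward: 9 /z/ transparent; 8 /a/ → [+round]; 7 /o/ is itself a trigger — this domain ends here.
From /o/ at 13 rightward: word edge.
From /o/ at 13 leftward: 12 /z/ transparent; 11 /k/ transparent; 10 /o/ is itself a trigger — this domain ends here.
[+round] positions on the surface: 2 3 6 7 8 10 13.

z a~ e~ z z e~ o~ a~ z o~ k z o~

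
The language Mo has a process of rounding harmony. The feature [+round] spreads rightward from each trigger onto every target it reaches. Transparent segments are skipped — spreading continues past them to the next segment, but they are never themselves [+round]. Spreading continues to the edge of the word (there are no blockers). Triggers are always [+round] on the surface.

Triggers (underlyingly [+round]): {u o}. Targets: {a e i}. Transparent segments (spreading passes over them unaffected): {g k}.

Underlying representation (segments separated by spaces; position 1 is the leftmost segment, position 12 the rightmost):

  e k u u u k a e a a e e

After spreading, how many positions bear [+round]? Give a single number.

9

From /u/ at 3 rightward: 4 /u/ is itself a trigger — this domain ends here.
From /u/ at 4 rightward: 5 /u/ is itself a trigger — this domain ends here.
From /u/ at 5 rightward: 6 /k/ transparent; 7 /a/ → [+round]; 8 /e/ → [+round]; 9 /a/ → [+round]; 10 /a/ → [+round]; 11 /e/ → [+round]; 12 /e/ → [+round]; word edge.
Target with no active source: position 1 stays [-round].
[+round] positions on the surface: 3 4 5 7 8 9 10 11 12.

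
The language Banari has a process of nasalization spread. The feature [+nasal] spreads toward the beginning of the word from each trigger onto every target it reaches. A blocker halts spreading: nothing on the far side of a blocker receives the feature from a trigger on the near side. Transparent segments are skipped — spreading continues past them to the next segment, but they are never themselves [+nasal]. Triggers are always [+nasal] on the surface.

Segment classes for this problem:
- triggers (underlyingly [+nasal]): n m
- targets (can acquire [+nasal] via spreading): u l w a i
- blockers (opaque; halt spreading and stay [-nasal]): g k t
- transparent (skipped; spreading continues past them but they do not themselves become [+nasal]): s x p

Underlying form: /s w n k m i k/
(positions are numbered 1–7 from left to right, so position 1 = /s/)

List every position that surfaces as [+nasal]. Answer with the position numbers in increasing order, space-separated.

2 3 5

From /n/ at 3 leftward: 2 /w/ → [+nasal]; 1 /s/ transparent; word edge.
From /m/ at 5 leftward: 4 /k/ blocks.
Target with no active source: position 6 stays [-nasal].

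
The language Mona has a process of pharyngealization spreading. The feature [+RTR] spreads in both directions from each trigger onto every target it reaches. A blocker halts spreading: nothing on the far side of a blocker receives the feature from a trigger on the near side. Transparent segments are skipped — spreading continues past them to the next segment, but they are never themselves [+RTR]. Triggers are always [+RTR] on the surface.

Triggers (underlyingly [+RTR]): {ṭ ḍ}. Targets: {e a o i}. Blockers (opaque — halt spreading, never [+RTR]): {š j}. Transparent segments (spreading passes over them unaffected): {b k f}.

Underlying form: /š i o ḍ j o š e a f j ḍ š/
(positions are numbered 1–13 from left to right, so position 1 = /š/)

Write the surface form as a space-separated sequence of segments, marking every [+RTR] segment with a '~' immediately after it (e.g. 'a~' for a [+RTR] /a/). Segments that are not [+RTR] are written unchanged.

š i~ o~ ḍ~ j o š e a f j ḍ~ š

From /ḍ/ at 4 rightward: 5 /j/ blocks.
From /ḍ/ at 4 leftward: 3 /o/ → [+RTR]; 2 /i/ → [+RTR]; 1 /š/ blocks.
From /ḍ/ at 12 rightward: 13 /š/ blocks.
From /ḍ/ at 12 leftward: 11 /j/ blocks.
Targets with no active source: positions 6 8 9 stay [-emphatic].
[+RTR] positions on the surface: 2 3 4 12.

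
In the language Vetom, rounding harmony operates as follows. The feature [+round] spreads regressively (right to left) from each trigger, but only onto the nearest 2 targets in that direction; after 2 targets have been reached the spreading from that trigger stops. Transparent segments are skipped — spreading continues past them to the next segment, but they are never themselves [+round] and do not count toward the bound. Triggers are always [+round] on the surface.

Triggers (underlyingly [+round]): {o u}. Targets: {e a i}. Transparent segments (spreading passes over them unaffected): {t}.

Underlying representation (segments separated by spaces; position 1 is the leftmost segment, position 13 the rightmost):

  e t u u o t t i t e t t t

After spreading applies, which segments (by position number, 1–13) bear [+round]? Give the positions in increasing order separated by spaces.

1 3 4 5

From /u/ at 3 leftward: 2 /t/ transparent; 1 /e/ → [+round]; word edge.
From /u/ at 4 leftward: 3 /u/ is itself a trigger — this domain ends here.
From /o/ at 5 leftward: 4 /u/ is itself a trigger — this domain ends here.
Targets with no active source: positions 8 10 stay [-round].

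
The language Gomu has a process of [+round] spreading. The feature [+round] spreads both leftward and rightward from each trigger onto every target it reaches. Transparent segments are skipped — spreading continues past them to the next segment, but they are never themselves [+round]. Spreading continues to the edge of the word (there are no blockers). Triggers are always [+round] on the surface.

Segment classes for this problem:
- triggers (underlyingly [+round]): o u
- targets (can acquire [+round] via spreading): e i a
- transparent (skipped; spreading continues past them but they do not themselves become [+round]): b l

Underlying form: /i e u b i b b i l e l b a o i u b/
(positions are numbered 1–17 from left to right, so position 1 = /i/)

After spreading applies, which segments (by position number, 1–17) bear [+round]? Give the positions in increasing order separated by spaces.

From /u/ at 3 rightward: 4 /b/ transparent; 5 /i/ → [+round]; 6 /b/ transparent; 7 /b/ transparent; 8 /i/ → [+round]; 9 /l/ transparent; 10 /e/ → [+round]; 11 /l/ transparent; 12 /b/ transparent; 13 /a/ → [+round]; 14 /o/ is itself a trigger — this domain ends here.
From /u/ at 3 leftward: 2 /e/ → [+round]; 1 /i/ → [+round]; word edge.
From /o/ at 14 rightward: 15 /i/ → [+round]; 16 /u/ is itself a trigger — this domain ends here.
From /o/ at 14 leftward: 13 /a/ → [+round]; 12 /b/ transparent; 11 /l/ transparent; 10 /e/ → [+round]; 9 /l/ transparent; 8 /i/ → [+round]; 7 /b/ transparent; 6 /b/ transparent; 5 /i/ → [+round]; 4 /b/ transparent; 3 /u/ is itself a trigger — this domain ends here.
From /u/ at 16 rightward: 17 /b/ transparent; word edge.
From /u/ at 16 leftward: 15 /i/ → [+round]; 14 /o/ is itself a trigger — this domain ends here.

1 2 3 5 8 10 13 14 15 16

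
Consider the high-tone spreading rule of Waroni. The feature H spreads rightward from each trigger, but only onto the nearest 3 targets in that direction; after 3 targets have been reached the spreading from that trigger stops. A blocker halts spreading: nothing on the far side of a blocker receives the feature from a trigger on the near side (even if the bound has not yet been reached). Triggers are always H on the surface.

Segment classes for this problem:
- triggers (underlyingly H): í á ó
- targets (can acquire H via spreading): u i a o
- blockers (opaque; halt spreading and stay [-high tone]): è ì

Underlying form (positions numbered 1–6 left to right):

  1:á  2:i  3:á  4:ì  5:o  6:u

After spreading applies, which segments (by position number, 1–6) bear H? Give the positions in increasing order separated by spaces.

1 2 3

From /á/ at 1 rightward: 2 /i/ → H; 3 /á/ is itself a trigger — this domain ends here.
From /á/ at 3 rightward: 4 /ì/ blocks.
Targets with no active source: positions 5 6 stay [-high tone].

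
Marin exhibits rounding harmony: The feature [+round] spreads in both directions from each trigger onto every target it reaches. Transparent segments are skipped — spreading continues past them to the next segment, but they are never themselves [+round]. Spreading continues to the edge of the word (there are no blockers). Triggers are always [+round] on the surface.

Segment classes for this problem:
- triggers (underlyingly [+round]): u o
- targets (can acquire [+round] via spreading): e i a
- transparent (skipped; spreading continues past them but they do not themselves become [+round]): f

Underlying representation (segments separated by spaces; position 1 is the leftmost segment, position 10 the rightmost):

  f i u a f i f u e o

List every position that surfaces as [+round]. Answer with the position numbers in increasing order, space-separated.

From /u/ at 3 rightward: 4 /a/ → [+round]; 5 /f/ transparent; 6 /i/ → [+round]; 7 /f/ transparent; 8 /u/ is itself a trigger — this domain ends here.
From /u/ at 3 leftward: 2 /i/ → [+round]; 1 /f/ transparent; word edge.
From /u/ at 8 rightward: 9 /e/ → [+round]; 10 /o/ is itself a trigger — this domain ends here.
From /u/ at 8 leftward: 7 /f/ transparent; 6 /i/ → [+round]; 5 /f/ transparent; 4 /a/ → [+round]; 3 /u/ is itself a trigger — this domain ends here.
From /o/ at 10 rightward: word edge.
From /o/ at 10 leftward: 9 /e/ → [+round]; 8 /u/ is itself a trigger — this domain ends here.

2 3 4 6 8 9 10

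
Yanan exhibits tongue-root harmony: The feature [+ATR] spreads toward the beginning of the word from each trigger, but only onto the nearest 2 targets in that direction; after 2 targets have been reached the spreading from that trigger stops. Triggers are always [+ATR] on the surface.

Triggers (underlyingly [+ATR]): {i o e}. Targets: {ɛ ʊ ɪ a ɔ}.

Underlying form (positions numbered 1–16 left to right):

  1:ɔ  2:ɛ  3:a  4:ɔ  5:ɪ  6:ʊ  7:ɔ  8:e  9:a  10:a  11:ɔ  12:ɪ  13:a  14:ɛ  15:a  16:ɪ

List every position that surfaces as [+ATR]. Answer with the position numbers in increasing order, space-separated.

6 7 8

From /e/ at 8 leftward: 7 /ɔ/ → [+ATR]; 6 /ʊ/ → [+ATR]; bound reached.
Targets with no active source: positions 1 2 3 4 5 9 10 11 12 13 14 15 16 stay [-ATR].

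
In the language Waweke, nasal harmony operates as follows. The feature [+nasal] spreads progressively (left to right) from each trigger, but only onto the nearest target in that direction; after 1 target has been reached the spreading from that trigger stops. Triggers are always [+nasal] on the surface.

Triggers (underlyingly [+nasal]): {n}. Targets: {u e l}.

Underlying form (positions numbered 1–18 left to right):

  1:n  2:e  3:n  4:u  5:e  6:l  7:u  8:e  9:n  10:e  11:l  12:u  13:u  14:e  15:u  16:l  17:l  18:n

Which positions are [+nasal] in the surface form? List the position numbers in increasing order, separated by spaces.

1 2 3 4 9 10 18

From /n/ at 1 rightward: 2 /e/ → [+nasal]; bound reached.
From /n/ at 3 rightward: 4 /u/ → [+nasal]; bound reached.
From /n/ at 9 rightward: 10 /e/ → [+nasal]; bound reached.
From /n/ at 18 rightward: word edge.
Targets with no active source: positions 5 6 7 8 11 12 13 14 15 16 17 stay [-nasal].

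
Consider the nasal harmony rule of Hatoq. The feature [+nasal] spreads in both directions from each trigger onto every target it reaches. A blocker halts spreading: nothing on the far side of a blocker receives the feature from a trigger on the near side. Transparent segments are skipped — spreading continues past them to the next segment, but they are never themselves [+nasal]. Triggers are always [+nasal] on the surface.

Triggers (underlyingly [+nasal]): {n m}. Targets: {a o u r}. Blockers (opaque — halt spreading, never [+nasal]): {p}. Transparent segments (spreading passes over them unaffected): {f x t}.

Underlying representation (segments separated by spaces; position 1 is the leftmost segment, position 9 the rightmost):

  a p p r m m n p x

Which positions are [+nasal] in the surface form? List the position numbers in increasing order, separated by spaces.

From /m/ at 5 rightward: 6 /m/ is itself a trigger — this domain ends here.
From /m/ at 5 leftward: 4 /r/ → [+nasal]; 3 /p/ blocks.
From /m/ at 6 rightward: 7 /n/ is itself a trigger — this domain ends here.
From /m/ at 6 leftward: 5 /m/ is itself a trigger — this domain ends here.
From /n/ at 7 rightward: 8 /p/ blocks.
From /n/ at 7 leftward: 6 /m/ is itself a trigger — this domain ends here.
Target with no active source: position 1 stays [-nasal].

4 5 6 7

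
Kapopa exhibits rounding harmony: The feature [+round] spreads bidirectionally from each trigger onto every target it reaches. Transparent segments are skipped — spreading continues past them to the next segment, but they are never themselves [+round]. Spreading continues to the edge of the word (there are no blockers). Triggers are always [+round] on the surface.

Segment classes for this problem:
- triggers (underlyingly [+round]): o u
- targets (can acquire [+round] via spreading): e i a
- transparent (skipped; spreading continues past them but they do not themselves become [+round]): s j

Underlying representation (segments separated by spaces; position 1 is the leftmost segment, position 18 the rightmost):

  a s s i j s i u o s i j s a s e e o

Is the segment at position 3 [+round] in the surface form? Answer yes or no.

From /u/ at 8 rightward: 9 /o/ is itself a trigger — this domain ends here.
From /u/ at 8 leftward: 7 /i/ → [+round]; 6 /s/ transparent; 5 /j/ transparent; 4 /i/ → [+round]; 3 /s/ transparent; 2 /s/ transparent; 1 /a/ → [+round]; word edge.
From /o/ at 9 rightward: 10 /s/ transparent; 11 /i/ → [+round]; 12 /j/ transparent; 13 /s/ transparent; 14 /a/ → [+round]; 15 /s/ transparent; 16 /e/ → [+round]; 17 /e/ → [+round]; 18 /o/ is itself a trigger — this domain ends here.
From /o/ at 9 leftward: 8 /u/ is itself a trigger — this domain ends here.
From /o/ at 18 rightward: word edge.
From /o/ at 18 leftward: 17 /e/ → [+round]; 16 /e/ → [+round]; 15 /s/ transparent; 14 /a/ → [+round]; 13 /s/ transparent; 12 /j/ transparent; 11 /i/ → [+round]; 10 /s/ transparent; 9 /o/ is itself a trigger — this domain ends here.
[+round] positions on the surface: 1 4 7 8 9 11 14 16 17 18.

no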